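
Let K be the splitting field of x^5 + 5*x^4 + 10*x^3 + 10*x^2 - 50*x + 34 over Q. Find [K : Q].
The degree of the splitting field over Q equals the order of the Galois group, so first determine the group. The polynomial f is an irreducible quintic over Q, so G = Gal(f/Q) is a transitive subgroup of S_5: one of C_5 (5T1, order 5), D_5 (5T2, order 10), F_20 (5T3, order 20), A_5 (5T4, order 60) or S_5 (5T5, order 120). The discriminant of f is 58564000000 = 242000^2, a perfect square, so G is contained in A_5. The transitive groups of degree 5 contained in A_5 are: C_5 (5T1, order 5), D_5 (5T2, order 10), A_5 (5T4, order 60). By Dedekind's theorem, for a prime p not dividing disc(f) the degrees of the irreducible factors of f mod p form the cycle type of an element of G. Factoring f modulo the 3 such primes p <= 13 (skipping 2, 5, 11, which divide the discriminant), each new pattern first appears at: mod 3: f = (x^5 + 2x^4 + x^3 + x^2 + x + 1), pattern 5; mod 13: f = (x + 7)(x + 9)(x^3 + 2x^2 + 6x + 9), pattern 3+1+1. No other pattern occurs in this range, so the set of observed cycle types is {5, 3+1+1}. Among the candidates above, the only group containing elements of all these cycle types is A_5 (5T4) — each of C_5 (5T1), D_5 (5T2) lacks at least one of them. Hence G = A_5 (5T4), of order 60. The Galois group A_5 (5T4) has order 60, so the splitting field has degree 60 over Q.

60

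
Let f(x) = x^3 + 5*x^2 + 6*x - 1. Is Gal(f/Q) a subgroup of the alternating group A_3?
The polynomial is irreducible of degree 3 over Q. Its discriminant is -31, which is not a perfect square. A Galois group lies in the alternating group exactly when the discriminant is a square in Q, so the Galois group (S_3) is not contained in A_3.

No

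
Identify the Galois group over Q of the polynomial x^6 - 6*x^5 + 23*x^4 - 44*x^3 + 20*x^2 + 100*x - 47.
The polynomial f is an irreducible sextic over Q, so G = Gal(f/Q) is one of the 16 transitive subgroups 6T1, ..., 6T16 of S_6. The discriminant of f is 2046918914580544 = 45242888^2, a perfect square, so G is contained in A_6. The transitive groups of degree 6 contained in A_6 are: A_4 (6T4, order 12), S_4 (6T7, order 24), (C_3 x C_3) : C_4 (6T10, order 36), PSL(2,5) (6T12, order 60), A_6 (6T15, order 360). By Dedekind's theorem, for a prime p not dividing disc(f) the degrees of the irreducible factors of f mod p form the cycle type of an element of G. Factoring f modulo the 79 such primes p <= 419 (skipping 2, 31, which divide the discriminant), each new pattern first appears at: mod 3: f = (x^2 + 1)(x^4 + x^2 + x + 1), pattern 4+2; mod 5: f = (x^3 + x^2 + 2)(x^3 + 3x^2 + 4), pattern 3+3; mod 11: f = (x + 3)(x + 9)(x^2 + 6x + 10)(x^2 + 9x + 5), pattern 2+2+1+1; mod 67: f = (x + 5)(x + 9)(x + 14)(x + 20)(x + 29)(x + 51), pattern 1+1+1+1+1+1. No other pattern occurs in this range, so the set of observed cycle types is {4+2, 3+3, 2+2+1+1, 1+1+1+1+1+1}. The candidates containing elements of all these cycle types are S_4 (6T7) of order 24, (C_3 x C_3) : C_4 (6T10) of order 36, A_6 (6T15) of order 360; the others are excluded. The observed types are precisely the cycle types that occur in S_4 (6T7). Each of the other remaining candidates has further cycle types, and by the Chebotarev density theorem the matching factorization patterns would occur for a proportion of primes equal to their share of the group: (C_3 x C_3) : C_4 (6T10) additionally contains elements of type 3+1+1+1 (4 of its 36 elements, about 11% of primes); A_6 (6T15) additionally contains elements of type 5+1, 3+1+1+1 (184 of its 360 elements, about 51% of primes). None of the 79 primes tested shows any such pattern (for each of these groups the chance of that is below 10^-4), which rules them out. Hence G = S_4 (6T7), of order 24.

S_4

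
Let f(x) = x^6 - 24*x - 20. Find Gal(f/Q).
A_6 (also written A6)

The polynomial f is an irreducible sextic over Q, so G = Gal(f/Q) is one of the 16 transitive subgroups 6T1, ..., 6T16 of S_6. The discriminant of f is 746496000000 = 864000^2, a perfect square, so G is contained in A_6. The transitive groups of degree 6 contained in A_6 are: A_4 (6T4, order 12), S_4 (6T7, order 24), (C_3 x C_3) : C_4 (6T10, order 36), PSL(2,5) (6T12, order 60), A_6 (6T15, order 360). By Dedekind's theorem, for a prime p not dividing disc(f) the degrees of the irreducible factors of f mod p form the cycle type of an element of G. Factoring f modulo the 6 such primes p <= 23 (skipping 2, 3, 5, which divide the discriminant), each new pattern first appears at: mod 7: f = (x + 4)(x^5 + 3x^4 + 2x^3 + 6x^2 + 4x + 2), pattern 5+1; mod 23: f = (x + 2)(x + 11)(x + 16)(x^3 + 17x^2 + 13x + 7), pattern 3+1+1+1. No other pattern occurs in this range, so the set of observed cycle types is {5+1, 3+1+1+1}. Among the candidates above, the only group containing elements of all these cycle types is A_6 (6T15) — each of A_4 (6T4), S_4 (6T7), (C_3 x C_3) : C_4 (6T10), PSL(2,5) (6T12) lacks at least one of them. Hence G = A_6 (6T15), of order 360.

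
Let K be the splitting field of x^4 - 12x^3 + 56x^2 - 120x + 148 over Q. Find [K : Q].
4

The degree of the splitting field over Q equals the order of the Galois group, so first determine the group. The polynomial is an irreducible quartic over Q and its discriminant is 28901376 = 5376^2, a perfect square, so the Galois group is contained in A_4. The resolvent cubic y^3 - 56*y^2 + 848*y - 2560 splits completely over Q, which gives the Klein four-group V_4. The Galois group V_4 (4T2) has order 4, so the splitting field has degree 4 over Q.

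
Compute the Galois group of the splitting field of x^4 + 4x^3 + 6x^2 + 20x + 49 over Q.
The polynomial is an irreducible quartic over Q and its discriminant is 6619136, which is not a perfect square, so the Galois group is not contained in A_4. The resolvent cubic y^3 - 6*y^2 - 116*y - 8 is irreducible over Q. An irreducible resolvent with non-square discriminant gives S_4.

S_4 (order 24)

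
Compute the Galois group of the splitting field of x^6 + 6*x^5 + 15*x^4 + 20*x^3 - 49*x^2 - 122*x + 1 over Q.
The polynomial f is an irreducible sextic over Q, so G = Gal(f/Q) is one of the 16 transitive subgroups 6T1, ..., 6T16 of S_6. The discriminant of f is -3603718079512576, which is not a perfect square, so G is not contained in A_6. The transitive groups of degree 6 not contained in A_6 are: C_6 (6T1, order 6), S_3 (6T2, order 6), D_6 (6T3, order 12), C_3 x S_3 (6T5, order 18), A_4 x C_2 (6T6, order 24), S_4 (6T8, order 24), S_3 x S_3 (6T9, order 36), S_4 x C_2 (6T11, order 48), (S_3 x S_3) : C_2 (6T13, order 72), PGL(2,5) (6T14, order 120), S_6 (6T16, order 720). By Dedekind's theorem, for a prime p not dividing disc(f) the degrees of the irreducible factors of f mod p form the cycle type of an element of G. Factoring f modulo the 67 such primes p <= 347 (skipping 2, 229, which divide the discriminant), each new pattern first appears at: mod 3: f = (x^6 + 2x^3 + 2x^2 + x + 1), pattern 6; mod 5: f = (x^3 + 2x^2 + 4x + 4)(x^3 + 4x^2 + 3x + 4), pattern 3+3; mod 7: f = (x + 4)(x + 5)(x^4 + 4x^3 + x^2 + x + 6), pattern 4+1+1; mod 13: f = (x^2 + 2x + 8)(x^4 + 4x^3 + 12x^2 + 3x + 5), pattern 4+2; mod 23: f = (x^2 + 2x + 3)(x^2 + 12x + 14)(x^2 + 15x + 17), pattern 2+2+2; mod 29: f = (x + 10)(x + 21)(x^2 + 27)(x^2 + 4x + 2), pattern 2+2+1+1; mod 193: f = (x + 6)(x + 13)(x + 89)(x + 106)(x + 182)(x + 189), pattern 1+1+1+1+1+1; mod 347: f = (x + 7)(x + 46)(x + 303)(x + 342)(x^2 + 2x + 327), pattern 2+1+1+1+1. No other pattern occurs in this range, so the set of observed cycle types is {6, 3+3, 4+1+1, 4+2, 2+2+2, 2+2+1+1, 1+1+1+1+1+1, 2+1+1+1+1}. The candidates containing elements of all these cycle types are S_4 x C_2 (6T11) of order 48, S_6 (6T16) of order 720; the others are excluded. The observed types are precisely the cycle types that occur in S_4 x C_2 (6T11). Each of the other remaining candidates has further cycle types, and by the Chebotarev density theorem the matching factorization patterns would occur for a proportion of primes equal to their share of the group: S_6 (6T16) additionally contains elements of type 5+1, 3+2+1, 3+1+1+1 (304 of its 720 elements, about 42% of primes). None of the 67 primes tested shows any such pattern (for each of these groups the chance of that is below 10^-4), which rules them out. Hence G = S_4 x C_2 (6T11), of order 48.

S_4 x C_2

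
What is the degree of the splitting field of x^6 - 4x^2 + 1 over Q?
48

The degree of the splitting field over Q equals the order of the Galois group, so first determine the group. The polynomial f is an irreducible sextic over Q, so G = Gal(f/Q) is one of the 16 transitive subgroups 6T1, ..., 6T16 of S_6. The discriminant of f is -3356224, which is not a perfect square, so G is not contained in A_6. The transitive groups of degree 6 not contained in A_6 are: C_6 (6T1, order 6), S_3 (6T2, order 6), D_6 (6T3, order 12), C_3 x S_3 (6T5, order 18), A_4 x C_2 (6T6, order 24), S_4 (6T8, order 24), S_3 x S_3 (6T9, order 36), S_4 x C_2 (6T11, order 48), (S_3 x S_3) : C_2 (6T13, order 72), PGL(2,5) (6T14, order 120), S_6 (6T16, order 720). By Dedekind's theorem, for a prime p not dividing disc(f) the degrees of the irreducible factors of f mod p form the cycle type of an element of G. Factoring f modulo the 67 such primes p <= 347 (skipping 2, 229, which divide the discriminant), each new pattern first appears at: mod 3: f = (x^6 + 2x^2 + 1), pattern 6; mod 5: f = (x^3 + 2x^2 + 2x + 2)(x^3 + 3x^2 + 2x + 3), pattern 3+3; mod 7: f = (x + 2)(x + 5)(x^4 + 4x^2 + 5), pattern 4+1+1; mod 13: f = (x^2 + 5)(x^4 + 8x^2 + 8), pattern 4+2; mod 23: f = (x^2 + 12)(x^2 + 5x + 18)(x^2 + 18x + 18), pattern 2+2+2; mod 29: f = (x + 10)(x + 19)(x^2 + x + 7)(x^2 + 28x + 7), pattern 2+2+1+1; mod 193: f = (x + 6)(x + 44)(x + 94)(x + 99)(x + 149)(x + 187), pattern 1+1+1+1+1+1; mod 347: f = (x + 3)(x + 151)(x + 196)(x + 344)(x^2 + 255), pattern 2+1+1+1+1. No other pattern occurs in this range, so the set of observed cycle types is {6, 3+3, 4+1+1, 4+2, 2+2+2, 2+2+1+1, 1+1+1+1+1+1, 2+1+1+1+1}. The candidates containing elements of all these cycle types are S_4 x C_2 (6T11) of order 48, S_6 (6T16) of order 720; the others are excluded. The observed types are precisely the cycle types that occur in S_4 x C_2 (6T11). Each of the other remaining candidates has further cycle types, and by the Chebotarev density theorem the matching factorization patterns would occur for a proportion of primes equal to their share of the group: S_6 (6T16) additionally contains elements of type 5+1, 3+2+1, 3+1+1+1 (304 of its 720 elements, about 42% of primes). None of the 67 primes tested shows any such pattern (for each of these groups the chance of that is below 10^-4), which rules them out. Hence G = S_4 x C_2 (6T11), of order 48. The Galois group S_4 x C_2 (6T11) has order 48, so the splitting field has degree 48 over Q.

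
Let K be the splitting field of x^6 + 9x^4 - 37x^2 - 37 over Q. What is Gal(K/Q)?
The polynomial f is an irreducible sextic over Q, so G = Gal(f/Q) is one of the 16 transitive subgroups 6T1, ..., 6T16 of S_6. The discriminant of f is 870211913777152, which is not a perfect square, so G is not contained in A_6. The transitive groups of degree 6 not contained in A_6 are: C_6 (6T1, order 6), S_3 (6T2, order 6), D_6 (6T3, order 12), C_3 x S_3 (6T5, order 18), A_4 x C_2 (6T6, order 24), S_4 (6T8, order 24), S_3 x S_3 (6T9, order 36), S_4 x C_2 (6T11, order 48), (S_3 x S_3) : C_2 (6T13, order 72), PGL(2,5) (6T14, order 120), S_6 (6T16, order 720). By Dedekind's theorem, for a prime p not dividing disc(f) the degrees of the irreducible factors of f mod p form the cycle type of an element of G. Factoring f modulo the 22 such primes p <= 89 (skipping 2, 37, which divide the discriminant), each new pattern first appears at: mod 3: f = (x^3 + x^2 + 2x + 1)(x^3 + 2x^2 + 2x + 2), pattern 3+3; mod 5: f = (x^2 + 2)(x^2 + 2x + 3)(x^2 + 3x + 3), pattern 2+2+2; mod 17: f = (x + 3)(x + 14)(x^4 + x^2 + 6), pattern 4+1+1; mod 67: f = (x + 9)(x + 58)(x^2 + 25)(x^2 + 65), pattern 2+2+1+1. No other pattern occurs in this range, so the set of observed cycle types is {3+3, 2+2+2, 4+1+1, 2+2+1+1}. The candidates containing elements of all these cycle types are S_4 (6T8) of order 24, S_4 x C_2 (6T11) of order 48, PGL(2,5) (6T14) of order 120, S_6 (6T16) of order 720; the others are excluded. The observed types are precisely the cycle types that occur in S_4 (6T8) (apart from the identity). Each of the other remaining candidates has further cycle types, and by the Chebotarev density theorem the matching factorization patterns would occur for a proportion of primes equal to their share of the group: S_4 x C_2 (6T11) additionally contains elements of type 6, 4+2, 2+1+1+1+1 (17 of its 48 elements, about 35% of primes); PGL(2,5) (6T14) additionally contains elements of type 6, 5+1 (44 of its 120 elements, about 37% of primes); S_6 (6T16) additionally contains elements of type 6, 5+1, 4+2, 3+2+1, 3+1+1+1, 2+1+1+1+1 (529 of its 720 elements, about 73% of primes). None of the 22 primes tested shows any such pattern (for each of these groups the chance of that is below 10^-4), which rules them out. Hence G = S_4 (6T8), of order 24.

S_4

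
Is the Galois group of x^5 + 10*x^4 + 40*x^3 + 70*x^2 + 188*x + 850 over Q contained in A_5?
No

The polynomial is irreducible of degree 5 over Q. Its discriminant is 369575893497808, which is not a perfect square. A Galois group lies in the alternating group exactly when the discriminant is a square in Q, so the Galois group (S_5) is not contained in A_5.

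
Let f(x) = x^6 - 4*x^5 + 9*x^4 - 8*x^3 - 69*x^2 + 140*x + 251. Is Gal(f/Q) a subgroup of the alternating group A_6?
Yes

The polynomial is irreducible of degree 6 over Q. Its discriminant is 564385546240000 = 23756800^2, a perfect square. A Galois group lies in the alternating group exactly when the discriminant is a square in Q, so the Galois group ((C_3 x C_3) : C_4) is contained in A_6.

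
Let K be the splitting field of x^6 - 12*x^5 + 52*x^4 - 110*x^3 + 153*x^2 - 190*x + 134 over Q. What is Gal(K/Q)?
S_4 x C_2

The polynomial f is an irreducible sextic over Q, so G = Gal(f/Q) is one of the 16 transitive subgroups 6T1, ..., 6T16 of S_6. The discriminant of f is -45161350144, which is not a perfect square, so G is not contained in A_6. The transitive groups of degree 6 not contained in A_6 are: C_6 (6T1, order 6), S_3 (6T2, order 6), D_6 (6T3, order 12), C_3 x S_3 (6T5, order 18), A_4 x C_2 (6T6, order 24), S_4 (6T8, order 24), S_3 x S_3 (6T9, order 36), S_4 x C_2 (6T11, order 48), (S_3 x S_3) : C_2 (6T13, order 72), PGL(2,5) (6T14, order 120), S_6 (6T16, order 720). By Dedekind's theorem, for a prime p not dividing disc(f) the degrees of the irreducible factors of f mod p form the cycle type of an element of G. Factoring f modulo the 66 such primes p <= 347 (skipping 2, 29, 229, which divide the discriminant), each new pattern first appears at: mod 3: f = (x^6 + x^4 + x^3 + 2x + 2), pattern 6; mod 5: f = (x^3 + x^2 + 4x + 3)(x^3 + 2x^2 + x + 3), pattern 3+3; mod 7: f = (x + 3)(x + 6)(x^4 + 6x^2 + 4x + 2), pattern 4+1+1; mod 13: f = (x^2 + 6x + 1)(x^4 + 8x^3 + 3x^2 + 7x + 4), pattern 4+2; mod 23: f = (x^2 + 2x + 10)(x^2 + 12x + 17)(x^2 + 20x + 20), pattern 2+2+2; mod 37: f = (x + 15)(x + 23)(x^2 + 7x + 27)(x^2 + 17x + 18), pattern 2+2+1+1; mod 193: f = (x + 36)(x + 134)(x + 139)(x + 141)(x + 149)(x + 161), pattern 1+1+1+1+1+1; mod 347: f = (x + 250)(x + 295)(x + 333)(x + 339)(x^2 + 159x + 69), pattern 2+1+1+1+1. No other pattern occurs in this range, so the set of observed cycle types is {6, 3+3, 4+1+1, 4+2, 2+2+2, 2+2+1+1, 1+1+1+1+1+1, 2+1+1+1+1}. The candidates containing elements of all these cycle types are S_4 x C_2 (6T11) of order 48, S_6 (6T16) of order 720; the others are excluded. The observed types are precisely the cycle types that occur in S_4 x C_2 (6T11). Each of the other remaining candidates has further cycle types, and by the Chebotarev density theorem the matching factorization patterns would occur for a proportion of primes equal to their share of the group: S_6 (6T16) additionally contains elements of type 5+1, 3+2+1, 3+1+1+1 (304 of its 720 elements, about 42% of primes). None of the 66 primes tested shows any such pattern (for each of these groups the chance of that is below 10^-4), which rules them out. Hence G = S_4 x C_2 (6T11), of order 48.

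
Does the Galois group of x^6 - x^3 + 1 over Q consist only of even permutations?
The polynomial is irreducible of degree 6 over Q. Its discriminant is -19683, which is not a perfect square. A Galois group lies in the alternating group exactly when the discriminant is a square in Q, so the Galois group (C_6) is not contained in A_6.

No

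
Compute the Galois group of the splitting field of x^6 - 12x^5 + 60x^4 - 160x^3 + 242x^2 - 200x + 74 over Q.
The polynomial f is an irreducible sextic over Q, so G = Gal(f/Q) is one of the 16 transitive subgroups 6T1, ..., 6T16 of S_6. The discriminant of f is -2508800, which is not a perfect square, so G is not contained in A_6. The transitive groups of degree 6 not contained in A_6 are: C_6 (6T1, order 6), S_3 (6T2, order 6), D_6 (6T3, order 12), C_3 x S_3 (6T5, order 18), A_4 x C_2 (6T6, order 24), S_4 (6T8, order 24), S_3 x S_3 (6T9, order 36), S_4 x C_2 (6T11, order 48), (S_3 x S_3) : C_2 (6T13, order 72), PGL(2,5) (6T14, order 120), S_6 (6T16, order 720). By Dedekind's theorem, for a prime p not dividing disc(f) the degrees of the irreducible factors of f mod p form the cycle type of an element of G. Factoring f modulo the 17 such primes p <= 71 (skipping 2, 5, 7, which divide the discriminant), each new pattern first appears at: mod 3: f = (x^3 + x^2 + x + 2)(x^3 + 2x^2 + 1), pattern 3+3; mod 13: f = (x^6 + x^5 + 8x^4 + 9x^3 + 8x^2 + 8x + 9), pattern 6; mod 19: f = (x^2 + 15x + 9)(x^4 + 11x^3 + 7x + 4), pattern 4+2; mod 23: f = (x + 9)(x + 10)(x^4 + 15x^3 + 7x^2 + 13x + 9), pattern 4+1+1; mod 53: f = (x^2 + 7x + 20)(x^2 + 38x + 11)(x^2 + 49x + 49), pattern 2+2+2; mod 59: f = (x + 2)(x + 53)(x^2 + x + 44)(x^2 + 50x + 5), pattern 2+2+1+1; mod 71: f = (x + 6)(x + 9)(x + 58)(x + 61)(x^2 + 67x + 47), pattern 2+1+1+1+1. No other pattern occurs in this range, so the set of observed cycle types is {3+3, 6, 4+2, 4+1+1, 2+2+2, 2+2+1+1, 2+1+1+1+1}. The candidates containing elements of all these cycle types are S_4 x C_2 (6T11) of order 48, S_6 (6T16) of order 720; the others are excluded. The observed types are precisely the cycle types that occur in S_4 x C_2 (6T11) (apart from the identity). Each of the other remaining candidates has further cycle types, and by the Chebotarev density theorem the matching factorization patterns would occur for a proportion of primes equal to their share of the group: S_6 (6T16) additionally contains elements of type 5+1, 3+2+1, 3+1+1+1 (304 of its 720 elements, about 42% of primes). None of the 17 primes tested shows any such pattern (for each of these groups the chance of that is below 10^-4), which rules them out. Hence G = S_4 x C_2 (6T11), of order 48.

S_4 x C_2 (order 48)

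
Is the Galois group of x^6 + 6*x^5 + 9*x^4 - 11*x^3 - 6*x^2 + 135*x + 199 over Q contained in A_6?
No

The polynomial is irreducible of degree 6 over Q. Its discriminant is -16829675182323, which is not a perfect square. A Galois group lies in the alternating group exactly when the discriminant is a square in Q, so the Galois group (C_6) is not contained in A_6.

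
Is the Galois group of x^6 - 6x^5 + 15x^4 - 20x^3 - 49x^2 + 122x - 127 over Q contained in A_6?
The polynomial is irreducible of degree 6 over Q. Its discriminant is 3603718079512576 = 60030976^2, a perfect square. A Galois group lies in the alternating group exactly when the discriminant is a square in Q, so the Galois group (S_4) is contained in A_6.

Yes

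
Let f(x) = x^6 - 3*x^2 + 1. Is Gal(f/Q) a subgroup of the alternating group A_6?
The polynomial is irreducible of degree 6 over Q. Its discriminant is -419904, which is not a perfect square. A Galois group lies in the alternating group exactly when the discriminant is a square in Q, so the Galois group (A_4 x C_2) is not contained in A_6.

No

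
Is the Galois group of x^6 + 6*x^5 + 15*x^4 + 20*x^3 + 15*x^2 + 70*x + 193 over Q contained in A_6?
No

The polynomial is irreducible of degree 6 over Q. Its discriminant is -1388339588497408, which is not a perfect square. A Galois group lies in the alternating group exactly when the discriminant is a square in Q, so the Galois group (S_6) is not contained in A_6.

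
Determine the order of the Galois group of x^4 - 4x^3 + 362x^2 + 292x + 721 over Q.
4

The degree of the splitting field over Q equals the order of the Galois group, so first determine the group. The polynomial is an irreducible quartic over Q and its discriminant is 182936519442432, which is not a perfect square, so the Galois group is not contained in A_4. The resolvent cubic y^3 - 362*y^2 - 4052*y + 947208 has exactly one rational root, so the Galois group is C_4 or D_4. The quartic becomes reducible over Q(sqrt(disc)), so the group is C_4. The Galois group C_4 (4T1) has order 4, so the splitting field has degree 4 over Q.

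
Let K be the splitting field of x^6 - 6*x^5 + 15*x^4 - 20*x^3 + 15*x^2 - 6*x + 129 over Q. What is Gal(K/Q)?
The polynomial f is an irreducible sextic over Q, so G = Gal(f/Q) is one of the 16 transitive subgroups 6T1, ..., 6T16 of S_6. The discriminant of f is -1603087953297408, which is not a perfect square, so G is not contained in A_6. The transitive groups of degree 6 not contained in A_6 are: C_6 (6T1, order 6), S_3 (6T2, order 6), D_6 (6T3, order 12), C_3 x S_3 (6T5, order 18), A_4 x C_2 (6T6, order 24), S_4 (6T8, order 24), S_3 x S_3 (6T9, order 36), S_4 x C_2 (6T11, order 48), (S_3 x S_3) : C_2 (6T13, order 72), PGL(2,5) (6T14, order 120), S_6 (6T16, order 720). By Dedekind's theorem, for a prime p not dividing disc(f) the degrees of the irreducible factors of f mod p form the cycle type of an element of G. Factoring f modulo the 79 such primes p <= 419 (skipping 2, 3, which divide the discriminant), each new pattern first appears at: mod 5: f = (x^2 + 2x + 4)(x^2 + 3x + 3)(x^2 + 4x + 2), pattern 2+2+2; mod 7: f = (x^6 + x^5 + x^4 + x^3 + x^2 + x + 3), pattern 6; mod 11: f = (x + 3)(x + 6)(x^2 + 2x + 2)(x^2 + 5x + 10), pattern 2+2+1+1; mod 19: f = (x^3 + 16x^2 + 3x + 8)(x^3 + 16x^2 + 3x + 9), pattern 3+3; mod 43: f = (x)(x + 5)(x + 6)(x + 35)(x + 36)(x + 41), pattern 1+1+1+1+1+1. No other pattern occurs in this range, so the set of observed cycle types is {2+2+2, 6, 2+2+1+1, 3+3, 1+1+1+1+1+1}. The candidates containing elements of all these cycle types are D_6 (6T3) of order 12, A_4 x C_2 (6T6) of order 24, S_3 x S_3 (6T9) of order 36, S_4 x C_2 (6T11) of order 48, (S_3 x S_3) : C_2 (6T13) of order 72, PGL(2,5) (6T14) of order 120, S_6 (6T16) of order 720; the others are excluded. The observed types are precisely the cycle types that occur in D_6 (6T3). Each of the other remaining candidates has further cycle types, and by the Chebotarev density theorem the matching factorization patterns would occur for a proportion of primes equal to their share of the group: A_4 x C_2 (6T6) additionally contains elements of type 2+1+1+1+1 (3 of its 24 elements, about 12% of primes); S_3 x S_3 (6T9) additionally contains elements of type 3+1+1+1 (4 of its 36 elements, about 11% of primes); S_4 x C_2 (6T11) additionally contains elements of type 4+2, 4+1+1, 2+1+1+1+1 (15 of its 48 elements, about 31% of primes); (S_3 x S_3) : C_2 (6T13) additionally contains elements of type 4+2, 3+2+1, 3+1+1+1, 2+1+1+1+1 (40 of its 72 elements, about 56% of primes); PGL(2,5) (6T14) additionally contains elements of type 5+1, 4+1+1 (54 of its 120 elements, about 45% of primes); S_6 (6T16) additionally contains elements of type 5+1, 4+2, 4+1+1, 3+2+1, 3+1+1+1, 2+1+1+1+1 (499 of its 720 elements, about 69% of primes). None of the 79 primes tested shows any such pattern (for each of these groups the chance of that is below 10^-4), which rules them out. Hence G = D_6 (6T3), of order 12.

6T3: D_6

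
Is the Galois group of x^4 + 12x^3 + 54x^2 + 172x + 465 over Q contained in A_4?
Yes

The polynomial is irreducible of degree 4 over Q. Its discriminant is 1358954496 = 36864^2, a perfect square. A Galois group lies in the alternating group exactly when the discriminant is a square in Q, so the Galois group (A_4) is contained in A_4.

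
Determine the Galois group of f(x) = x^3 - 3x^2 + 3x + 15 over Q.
The polynomial is an irreducible cubic over Q and its discriminant is -6912, which is not a perfect square. For an irreducible cubic, a non-square discriminant gives Galois group S_3.

3T2: S_3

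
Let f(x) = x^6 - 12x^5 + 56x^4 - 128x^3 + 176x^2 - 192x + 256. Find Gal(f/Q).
The polynomial f is an irreducible sextic over Q, so G = Gal(f/Q) is one of the 16 transitive subgroups 6T1, ..., 6T16 of S_6. The discriminant of f is -5497558138880000, which is not a perfect square, so G is not contained in A_6. The transitive groups of degree 6 not contained in A_6 are: C_6 (6T1, order 6), S_3 (6T2, order 6), D_6 (6T3, order 12), C_3 x S_3 (6T5, order 18), A_4 x C_2 (6T6, order 24), S_4 (6T8, order 24), S_3 x S_3 (6T9, order 36), S_4 x C_2 (6T11, order 48), (S_3 x S_3) : C_2 (6T13, order 72), PGL(2,5) (6T14, order 120), S_6 (6T16, order 720). By Dedekind's theorem, for a prime p not dividing disc(f) the degrees of the irreducible factors of f mod p form the cycle type of an element of G. Factoring f modulo the 22 such primes p <= 89 (skipping 2, 5, which divide the discriminant), each new pattern first appears at: mod 3: f = (x^3 + x^2 + 2x + 1)(x^3 + 2x^2 + x + 1), pattern 3+3; mod 7: f = (x^2 + x + 4)(x^2 + 3x + 5)(x^2 + 5x + 3), pattern 2+2+2; mod 13: f = (x + 3)(x + 6)(x^4 + 5x^3 + 6x^2 + x + 7), pattern 4+1+1; mod 43: f = (x + 17)(x + 22)(x^2 + 39x + 1)(x^2 + 39x + 20), pattern 2+2+1+1. No other pattern occurs in this range, so the set of observed cycle types is {3+3, 2+2+2, 4+1+1, 2+2+1+1}. The candidates containing elements of all these cycle types are S_4 (6T8) of order 24, S_4 x C_2 (6T11) of order 48, PGL(2,5) (6T14) of order 120, S_6 (6T16) of order 720; the others are excluded. The observed types are precisely the cycle types that occur in S_4 (6T8) (apart from the identity). Each of the other remaining candidates has further cycle types, and by the Chebotarev density theorem the matching factorization patterns would occur for a proportion of primes equal to their share of the group: S_4 x C_2 (6T11) additionally contains elements of type 6, 4+2, 2+1+1+1+1 (17 of its 48 elements, about 35% of primes); PGL(2,5) (6T14) additionally contains elements of type 6, 5+1 (44 of its 120 elements, about 37% of primes); S_6 (6T16) additionally contains elements of type 6, 5+1, 4+2, 3+2+1, 3+1+1+1, 2+1+1+1+1 (529 of its 720 elements, about 73% of primes). None of the 22 primes tested shows any such pattern (for each of these groups the chance of that is below 10^-4), which rules them out. Hence G = S_4 (6T8), of order 24.

S_4 (order 24)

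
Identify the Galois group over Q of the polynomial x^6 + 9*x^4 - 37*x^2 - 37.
The polynomial f is an irreducible sextic over Q, so G = Gal(f/Q) is one of the 16 transitive subgroups 6T1, ..., 6T16 of S_6. The discriminant of f is 870211913777152, which is not a perfect square, so G is not contained in A_6. The transitive groups of degree 6 not contained in A_6 are: C_6 (6T1, order 6), S_3 (6T2, order 6), D_6 (6T3, order 12), C_3 x S_3 (6T5, order 18), A_4 x C_2 (6T6, order 24), S_4 (6T8, order 24), S_3 x S_3 (6T9, order 36), S_4 x C_2 (6T11, order 48), (S_3 x S_3) : C_2 (6T13, order 72), PGL(2,5) (6T14, order 120), S_6 (6T16, order 720). By Dedekind's theorem, for a prime p not dividing disc(f) the degrees of the irreducible factors of f mod p form the cycle type of an element of G. Factoring f modulo the 22 such primes p <= 89 (skipping 2, 37, which divide the discriminant), each new pattern first appears at: mod 3: f = (x^3 + x^2 + 2x + 1)(x^3 + 2x^2 + 2x + 2), pattern 3+3; mod 5: f = (x^2 + 2)(x^2 + 2x + 3)(x^2 + 3x + 3), pattern 2+2+2; mod 17: f = (x + 3)(x + 14)(x^4 + x^2 + 6), pattern 4+1+1; mod 67: f = (x + 9)(x + 58)(x^2 + 25)(x^2 + 65), pattern 2+2+1+1. No other pattern occurs in this range, so the set of observed cycle types is {3+3, 2+2+2, 4+1+1, 2+2+1+1}. The candidates containing elements of all these cycle types are S_4 (6T8) of order 24, S_4 x C_2 (6T11) of order 48, PGL(2,5) (6T14) of order 120, S_6 (6T16) of order 720; the others are excluded. The observed types are precisely the cycle types that occur in S_4 (6T8) (apart from the identity). Each of the other remaining candidates has further cycle types, and by the Chebotarev density theorem the matching factorization patterns would occur for a proportion of primes equal to their share of the group: S_4 x C_2 (6T11) additionally contains elements of type 6, 4+2, 2+1+1+1+1 (17 of its 48 elements, about 35% of primes); PGL(2,5) (6T14) additionally contains elements of type 6, 5+1 (44 of its 120 elements, about 37% of primes); S_6 (6T16) additionally contains elements of type 6, 5+1, 4+2, 3+2+1, 3+1+1+1, 2+1+1+1+1 (529 of its 720 elements, about 73% of primes). None of the 22 primes tested shows any such pattern (for each of these groups the chance of that is below 10^-4), which rules them out. Hence G = S_4 (6T8), of order 24.

S_4 (also written S4-)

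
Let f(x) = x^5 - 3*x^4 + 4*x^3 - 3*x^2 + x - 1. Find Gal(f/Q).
The polynomial f is an irreducible quintic over Q, so G = Gal(f/Q) is a transitive subgroup of S_5: one of C_5 (5T1, order 5), D_5 (5T2, order 10), F_20 (5T3, order 20), A_5 (5T4, order 60) or S_5 (5T5, order 120). The discriminant of f is 2209 = 47^2, a perfect square, so G is contained in A_5. The transitive groups of degree 5 contained in A_5 are: C_5 (5T1, order 5), D_5 (5T2, order 10), A_5 (5T4, order 60). By Dedekind's theorem, for a prime p not dividing disc(f) the degrees of the irreducible factors of f mod p form the cycle type of an element of G. Factoring f modulo the 23 such primes p <= 89 (skipping 47, which divides the discriminant), each new pattern first appears at: mod 2: f = (x^5 + x^4 + x^2 + x + 1), pattern 5; mod 5: f = (x + 3)(x^2 + x + 1)(x^2 + 3x + 3), pattern 2+2+1; mod 83: f = (x + 53)(x + 59)(x + 67)(x + 70)(x + 80), pattern 1+1+1+1+1. No other pattern occurs in this range, so the set of observed cycle types is {5, 2+2+1, 1+1+1+1+1}. The candidates containing elements of all these cycle types are D_5 (5T2) of order 10, A_5 (5T4) of order 60; the others are excluded. The observed types are precisely the cycle types that occur in D_5 (5T2). Each of the other remaining candidates has further cycle types, and by the Chebotarev density theorem the matching factorization patterns would occur for a proportion of primes equal to their share of the group: A_5 (5T4) additionally contains elements of type 3+1+1 (20 of its 60 elements, about 33% of primes). None of the 23 primes tested shows any such pattern (for each of these groups the chance of that is below 10^-4), which rules them out. Hence G = D_5 (5T2), of order 10.

D_5, the dihedral group of order 10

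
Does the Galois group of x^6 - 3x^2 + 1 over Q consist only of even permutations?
No

The polynomial is irreducible of degree 6 over Q. Its discriminant is -419904, which is not a perfect square. A Galois group lies in the alternating group exactly when the discriminant is a square in Q, so the Galois group (A_4 x C_2) is not contained in A_6.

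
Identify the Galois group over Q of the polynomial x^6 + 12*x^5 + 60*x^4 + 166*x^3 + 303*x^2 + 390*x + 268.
S_3, S_3 acting on 6 points

The polynomial f is an irreducible sextic over Q, so G = Gal(f/Q) is one of the 16 transitive subgroups 6T1, ..., 6T16 of S_6. The discriminant of f is -1160950579200, which is not a perfect square, so G is not contained in A_6. The transitive groups of degree 6 not contained in A_6 are: C_6 (6T1, order 6), S_3 (6T2, order 6), D_6 (6T3, order 12), C_3 x S_3 (6T5, order 18), A_4 x C_2 (6T6, order 24), S_4 (6T8, order 24), S_3 x S_3 (6T9, order 36), S_4 x C_2 (6T11, order 48), (S_3 x S_3) : C_2 (6T13, order 72), PGL(2,5) (6T14, order 120), S_6 (6T16, order 720). By Dedekind's theorem, for a prime p not dividing disc(f) the degrees of the irreducible factors of f mod p form the cycle type of an element of G. Factoring f modulo the 23 such primes p <= 101 (skipping 2, 3, 5, which divide the discriminant), each new pattern first appears at: mod 7: f = (x^3 + 6x^2 + 4x + 4)(x^3 + 6x^2 + 6x + 4), pattern 3+3; mod 11: f = (x^2 + 9)(x^2 + 2x + 5)(x^2 + 10x + 4), pattern 2+2+2; mod 61: f = (x + 26)(x + 28)(x + 45)(x + 49)(x + 51)(x + 57), pattern 1+1+1+1+1+1. No other pattern occurs in this range, so the set of observed cycle types is {3+3, 2+2+2, 1+1+1+1+1+1}. The candidates containing elements of all these cycle types are C_6 (6T1) of order 6, S_3 (6T2) of order 6, D_6 (6T3) of order 12, C_3 x S_3 (6T5) of order 18, A_4 x C_2 (6T6) of order 24, S_4 (6T8) of order 24, S_3 x S_3 (6T9) of order 36, S_4 x C_2 (6T11) of order 48, (S_3 x S_3) : C_2 (6T13) of order 72, PGL(2,5) (6T14) of order 120, S_6 (6T16) of order 720; the others are excluded. The observed types are precisely the cycle types that occur in S_3 (6T2). Each of the other remaining candidates has further cycle types, and by the Chebotarev density theorem the matching factorization patterns would occur for a proportion of primes equal to their share of the group: C_6 (6T1) additionally contains elements of type 6 (2 of its 6 elements, about 33% of primes); D_6 (6T3) additionally contains elements of type 6, 2+2+1+1 (5 of its 12 elements, about 42% of primes); C_3 x S_3 (6T5) additionally contains elements of type 6, 3+1+1+1 (10 of its 18 elements, about 56% of primes); A_4 x C_2 (6T6) additionally contains elements of type 6, 2+2+1+1, 2+1+1+1+1 (14 of its 24 elements, about 58% of primes); S_4 (6T8) additionally contains elements of type 4+1+1, 2+2+1+1 (9 of its 24 elements, about 38% of primes); S_3 x S_3 (6T9) additionally contains elements of type 6, 3+1+1+1, 2+2+1+1 (25 of its 36 elements, about 69% of primes); S_4 x C_2 (6T11) additionally contains elements of type 6, 4+2, 4+1+1, 2+2+1+1, 2+1+1+1+1 (32 of its 48 elements, about 67% of primes); (S_3 x S_3) : C_2 (6T13) additionally contains elements of type 6, 4+2, 3+2+1, 3+1+1+1, 2+2+1+1, 2+1+1+1+1 (61 of its 72 elements, about 85% of primes); PGL(2,5) (6T14) additionally contains elements of type 6, 5+1, 4+1+1, 2+2+1+1 (89 of its 120 elements, about 74% of primes); S_6 (6T16) additionally contains elements of type 6, 5+1, 4+2, 4+1+1, 3+2+1, 3+1+1+1, 2+2+1+1, 2+1+1+1+1 (664 of its 720 elements, about 92% of primes). None of the 23 primes tested shows any such pattern (for each of these groups the chance of that is below 10^-4), which rules them out. Hence G = S_3 (6T2), of order 6.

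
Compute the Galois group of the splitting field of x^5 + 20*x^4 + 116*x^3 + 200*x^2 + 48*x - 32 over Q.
C_5, the cyclic group of order 5

The polynomial f is an irreducible quintic over Q, so G = Gal(f/Q) is a transitive subgroup of S_5: one of C_5 (5T1, order 5), D_5 (5T2, order 10), F_20 (5T3, order 20), A_5 (5T4, order 60) or S_5 (5T5, order 120). The discriminant of f is 8121314443264 = 2849792^2, a perfect square, so G is contained in A_5. The transitive groups of degree 5 contained in A_5 are: C_5 (5T1, order 5), D_5 (5T2, order 10), A_5 (5T4, order 60). By Dedekind's theorem, for a prime p not dividing disc(f) the degrees of the irreducible factors of f mod p form the cycle type of an element of G. Factoring f modulo the 14 such primes p <= 59 (skipping 2, 11, 23, which divide the discriminant), each new pattern first appears at: mod 3: f = (x^5 + 2x^4 + 2x^3 + 2x^2 + 1), pattern 5; mod 43: f = (x + 15)(x + 20)(x + 21)(x + 24)(x + 26), pattern 1+1+1+1+1. No other pattern occurs in this range, so the set of observed cycle types is {5, 1+1+1+1+1}. The candidates containing elements of all these cycle types are C_5 (5T1) of order 5, D_5 (5T2) of order 10, A_5 (5T4) of order 60; the others are excluded. The observed types are precisely the cycle types that occur in C_5 (5T1). Each of the other remaining candidates has further cycle types, and by the Chebotarev density theorem the matching factorization patterns would occur for a proportion of primes equal to their share of the group: D_5 (5T2) additionally contains elements of type 2+2+1 (5 of its 10 elements, about 50% of primes); A_5 (5T4) additionally contains elements of type 3+1+1, 2+2+1 (35 of its 60 elements, about 58% of primes). None of the 14 primes tested shows any such pattern (for each of these groups the chance of that is below 10^-4), which rules them out. Hence G = C_5 (5T1), of order 5.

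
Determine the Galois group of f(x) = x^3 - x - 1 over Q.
The polynomial is an irreducible cubic over Q and its discriminant is -23, which is not a perfect square. For an irreducible cubic, a non-square discriminant gives Galois group S_3.

S_3 (also written S3)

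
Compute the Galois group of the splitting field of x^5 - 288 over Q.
F_20, the Frobenius group of order 20

The polynomial f is an irreducible quintic over Q, so G = Gal(f/Q) is a transitive subgroup of S_5: one of C_5 (5T1, order 5), D_5 (5T2, order 10), F_20 (5T3, order 20), A_5 (5T4, order 60) or S_5 (5T5, order 120). The discriminant of f is 21499084800000, which is not a perfect square, so G is not contained in A_5. The transitive groups of degree 5 not contained in A_5 are: F_20 (5T3, order 20), S_5 (5T5, order 120). By Dedekind's theorem, for a prime p not dividing disc(f) the degrees of the irreducible factors of f mod p form the cycle type of an element of G. Factoring f modulo the 18 such primes p <= 73 (skipping 2, 3, 5, which divide the discriminant), each new pattern first appears at: mod 7: f = (x + 6)(x^4 + x^3 + x^2 + x + 1), pattern 4+1; mod 11: f = (x^5 + 9), pattern 5; mod 19: f = (x + 9)(x^2 + 12x + 5)(x^2 + 17x + 5), pattern 2+2+1; mod 41: f = (x + 4)(x + 23)(x + 25)(x + 31)(x + 40), pattern 1+1+1+1+1. No other pattern occurs in this range, so the set of observed cycle types is {4+1, 5, 2+2+1, 1+1+1+1+1}. The candidates containing elements of all these cycle types are F_20 (5T3) of order 20, S_5 (5T5) of order 120; the others are excluded. The observed types are precisely the cycle types that occur in F_20 (5T3). Each of the other remaining candidates has further cycle types, and by the Chebotarev density theorem the matching factorization patterns would occur for a proportion of primes equal to their share of the group: S_5 (5T5) additionally contains elements of type 3+2, 3+1+1, 2+1+1+1 (50 of its 120 elements, about 42% of primes). None of the 18 primes tested shows any such pattern (for each of these groups the chance of that is below 10^-4), which rules them out. Hence G = F_20 (5T3), of order 20.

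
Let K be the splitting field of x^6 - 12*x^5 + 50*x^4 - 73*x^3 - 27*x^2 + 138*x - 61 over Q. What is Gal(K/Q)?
PSL(2,5), A_5 acting on 6 points

The polynomial f is an irreducible sextic over Q, so G = Gal(f/Q) is one of the 16 transitive subgroups 6T1, ..., 6T16 of S_6. The discriminant of f is 30991489 = 5567^2, a perfect square, so G is contained in A_6. The transitive groups of degree 6 contained in A_6 are: A_4 (6T4, order 12), S_4 (6T7, order 24), (C_3 x C_3) : C_4 (6T10, order 36), PSL(2,5) (6T12, order 60), A_6 (6T15, order 360). By Dedekind's theorem, for a prime p not dividing disc(f) the degrees of the irreducible factors of f mod p form the cycle type of an element of G. Factoring f modulo the 21 such primes p <= 79 (skipping 19, which divides the discriminant), each new pattern first appears at: mod 2: f = (x + 1)(x^5 + x^4 + x^3 + x + 1), pattern 5+1; mod 7: f = (x^3 + 3x^2 + x + 1)(x^3 + 6x^2 + 3x + 2), pattern 3+3; mod 61: f = (x)(x + 22)(x^2 + 42x + 12)(x^2 + 46x + 13), pattern 2+2+1+1. No other pattern occurs in this range, so the set of observed cycle types is {5+1, 3+3, 2+2+1+1}. The candidates containing elements of all these cycle types are PSL(2,5) (6T12) of order 60, A_6 (6T15) of order 360; the others are excluded. The observed types are precisely the cycle types that occur in PSL(2,5) (6T12) (apart from the identity). Each of the other remaining candidates has further cycle types, and by the Chebotarev density theorem the matching factorization patterns would occur for a proportion of primes equal to their share of the group: A_6 (6T15) additionally contains elements of type 4+2, 3+1+1+1 (130 of its 360 elements, about 36% of primes). None of the 21 primes tested shows any such pattern (for each of these groups the chance of that is below 10^-4), which rules them out. Hence G = PSL(2,5) (6T12), of order 60.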